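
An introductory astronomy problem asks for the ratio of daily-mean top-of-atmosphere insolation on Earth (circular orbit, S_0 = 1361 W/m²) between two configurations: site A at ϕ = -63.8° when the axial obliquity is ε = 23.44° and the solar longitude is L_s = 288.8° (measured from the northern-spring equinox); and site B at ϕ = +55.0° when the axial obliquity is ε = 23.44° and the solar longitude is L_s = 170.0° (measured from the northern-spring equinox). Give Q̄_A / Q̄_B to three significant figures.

— Configuration A (ϕ=-63.8°):
Solar declination: sin δ = sin ε · sin L_s = sin 23.44° × sin 288.8° = -0.37657, so δ = -22.121°.
cos h₀ = −tan(-63.8°) tan(-22.121°) = -0.8261, h₀ = 2.5429 rad.
Bracket: h₀ sin ϕ sin δ + cos ϕ cos δ sin h₀ = 2.5429×-0.89726×-0.37657 + 0.44151×0.92639×0.56353 = 0.859198 + 0.230490 = 1.089688.
Q̄ = (S_0/π) × [bracket] = (1361/π) × 1.089688 = 472.07 W/m².
— Configuration B (ϕ=+55.0°):
Solar declination: sin δ = sin ε · sin L_s = sin 23.44° × sin 170.0° = 0.06908, so δ = +3.961°.
cos h₀ = −tan(+55.0°) tan(+3.961°) = -0.0989, h₀ = 1.6698 rad.
Bracket: h₀ sin ϕ sin δ + cos ϕ cos δ sin h₀ = 1.6698×0.81915×0.06908 + 0.57358×0.99761×0.99510 = 0.094489 + 0.569405 = 0.663894.
Q̄ = (S_0/π) × [bracket] = (1361/π) × 0.663894 = 287.61 W/m².
Ratio Q̄_A / Q̄_B = 472.07 / 287.61 = 1.641.

Q̄_A / Q̄_B ≈ 1.64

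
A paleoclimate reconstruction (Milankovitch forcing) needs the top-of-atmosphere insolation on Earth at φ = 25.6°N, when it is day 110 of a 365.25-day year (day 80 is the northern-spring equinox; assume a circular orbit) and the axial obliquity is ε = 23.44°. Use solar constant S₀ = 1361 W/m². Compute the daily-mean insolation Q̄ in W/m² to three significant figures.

Q̄ ≈ 443 W/m²

Solar longitude: λ_s = 360° × (110 − 80)/365.25 = 29.569°.
sin δ = sin 23.44° × sin 29.569° = 0.19630, so δ = +11.320°.
cos H₀ = −tan(+25.6°) tan(+11.320°) = -0.0959, H₀ = 1.6669 rad.
Bracket: H₀ sin φ sin δ + cos φ cos δ sin H₀ = 1.6669×0.43209×0.19630 + 0.90183×0.98054×0.99539 = 0.141385 + 0.880204 = 1.021589.
Q̄ = (S₀/π) × [bracket] = (1361/π) × 1.021589 = 442.6 W/m².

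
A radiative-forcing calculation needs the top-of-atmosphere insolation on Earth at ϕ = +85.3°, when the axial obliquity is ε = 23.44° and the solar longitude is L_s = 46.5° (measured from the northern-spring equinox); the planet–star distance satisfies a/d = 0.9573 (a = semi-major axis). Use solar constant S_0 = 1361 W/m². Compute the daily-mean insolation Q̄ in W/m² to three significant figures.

Solar declination: sin δ = sin ε · sin L_s = sin 23.44° × sin 46.5° = 0.28855, so δ = +16.771°.
cos h₀ = −tan(+85.3°) tan(+16.771°) = -3.6656 ≤ −1 ⇒ polar day, h₀ = π.
Bracket: h₀ sin ϕ sin δ + cos ϕ cos δ sin h₀ = 3.1416×0.99664×0.28855 + 0.08194×0.95747×0.00000 = 0.903463 + 0.000000 = 0.903463.
Inverse-square distance factor (a/d)² = 0.9573² = 0.916423.
Q̄ = (S_0/π) × 0.916423 × [bracket] = (1361/π) × 0.916423 × 0.903463 = 358.7 W/m².

Q̄ ≈ 359 W/m²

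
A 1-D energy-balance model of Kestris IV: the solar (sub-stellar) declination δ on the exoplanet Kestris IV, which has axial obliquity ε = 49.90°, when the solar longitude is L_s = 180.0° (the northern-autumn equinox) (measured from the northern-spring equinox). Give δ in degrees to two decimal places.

δ = +0.00°

sin δ = sin ε · sin L_s = sin 49.90° × sin 180.0° = 0.000000.
δ = arcsin(0.000000) = +0.00°.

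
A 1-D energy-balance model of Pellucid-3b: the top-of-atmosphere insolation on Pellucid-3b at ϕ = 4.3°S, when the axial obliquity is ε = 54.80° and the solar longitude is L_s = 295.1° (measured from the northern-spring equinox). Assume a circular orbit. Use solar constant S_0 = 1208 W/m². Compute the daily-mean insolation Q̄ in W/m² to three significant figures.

Solar declination: sin δ = sin ε · sin L_s = sin 54.80° × sin 295.1° = -0.73998, so δ = -47.730°.
cos h₀ = −tan(-4.3°) tan(-47.730°) = -0.0827, h₀ = 1.6536 rad.
Bracket: h₀ sin ϕ sin δ + cos ϕ cos δ sin h₀ = 1.6536×-0.07498×-0.73998 + 0.99719×0.67263×0.99657 = 0.091748 + 0.668439 = 0.760187.
Q̄ = (S_0/π) × [bracket] = (1208/π) × 0.760187 = 292.3 W/m².

Q̄ ≈ 292 W/m²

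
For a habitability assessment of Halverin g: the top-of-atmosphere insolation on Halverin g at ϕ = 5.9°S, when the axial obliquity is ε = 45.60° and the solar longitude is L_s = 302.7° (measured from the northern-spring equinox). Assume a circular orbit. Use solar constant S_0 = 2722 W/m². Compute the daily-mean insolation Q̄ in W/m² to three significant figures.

Solar declination: sin δ = sin ε · sin L_s = sin 45.60° × sin 302.7° = -0.60124, so δ = -36.959°.
cos h₀ = −tan(-5.9°) tan(-36.959°) = -0.0778, h₀ = 1.6486 rad.
Bracket: h₀ sin ϕ sin δ + cos ϕ cos δ sin h₀ = 1.6486×-0.10279×-0.60124 + 0.99470×0.79907×0.99697 = 0.101886 + 0.792427 = 0.894313.
Q̄ = (S_0/π) × [bracket] = (2722/π) × 0.894313 = 774.9 W/m².

Q̄ ≈ 775 W/m²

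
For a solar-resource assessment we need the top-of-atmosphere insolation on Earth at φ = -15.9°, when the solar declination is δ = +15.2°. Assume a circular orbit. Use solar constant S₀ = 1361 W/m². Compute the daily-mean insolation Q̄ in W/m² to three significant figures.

Q̄ ≈ 354 W/m²

cos H₀ = −tan(-15.9°) tan(+15.200°) = 0.0774, H₀ = 1.4933 rad.
Bracket: H₀ sin φ sin δ + cos φ cos δ sin H₀ = 1.4933×-0.27396×0.26219 + 0.96174×0.96502×0.99700 = -0.107263 + 0.925314 = 0.818051.
Q̄ = (S₀/π) × [bracket] = (1361/π) × 0.818051 = 354.4 W/m².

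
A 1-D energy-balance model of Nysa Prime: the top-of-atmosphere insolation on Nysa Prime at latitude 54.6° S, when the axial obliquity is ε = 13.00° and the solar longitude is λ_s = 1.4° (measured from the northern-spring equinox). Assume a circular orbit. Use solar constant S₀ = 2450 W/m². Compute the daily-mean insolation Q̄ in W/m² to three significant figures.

Q̄ ≈ 446 W/m²

Solar declination: sin δ = sin ε · sin λ_s = sin 13.00° × sin 1.4° = 0.00550, so δ = +0.315°.
cos H₀ = −tan(-54.6°) tan(+0.315°) = 0.0077, H₀ = 1.5631 rad.
Bracket: H₀ sin φ sin δ + cos φ cos δ sin H₀ = 1.5631×-0.81513×0.00550 + 0.57928×0.99998×0.99997 = -0.007008 + 0.579251 = 0.572243.
Q̄ = (S₀/π) × [bracket] = (2450/π) × 0.572243 = 446.3 W/m².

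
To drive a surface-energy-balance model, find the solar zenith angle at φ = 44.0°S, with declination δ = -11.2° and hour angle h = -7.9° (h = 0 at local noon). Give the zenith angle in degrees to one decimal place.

θ_z = 33.5°

cos θ_z = sin φ sin δ + cos φ cos δ cos h = 0.134927 + 0.698943 = 0.833870.
θ_z = arccos(0.833870) = 33.5°.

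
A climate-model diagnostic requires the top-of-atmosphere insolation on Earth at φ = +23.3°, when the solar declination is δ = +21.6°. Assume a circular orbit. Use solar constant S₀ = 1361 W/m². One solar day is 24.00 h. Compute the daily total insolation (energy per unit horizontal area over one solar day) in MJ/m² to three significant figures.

cos H₀ = −tan(+23.3°) tan(+21.600°) = -0.1705, H₀ = 1.7421 rad.
Bracket: H₀ sin φ sin δ + cos φ cos δ sin H₀ = 1.7421×0.39555×0.36812 + 0.91845×0.92978×0.98536 = 0.253667 + 0.841455 = 1.095122.
Q̄ = (S₀/π) × [bracket] = (1361/π) × 1.095122 = 474.43 W/m².
Daily total = Q̄ × 24.00 h × 3600 s/h = 474.43 × 24.00 × 3600 / 10⁶ = 40.99 MJ/m².

41.0 MJ/m²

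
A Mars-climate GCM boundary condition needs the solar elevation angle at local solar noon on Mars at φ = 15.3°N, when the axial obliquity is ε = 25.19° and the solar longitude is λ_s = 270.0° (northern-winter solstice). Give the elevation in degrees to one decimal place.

Solar declination: sin δ = sin ε · sin λ_s = sin 25.19° × sin 270.0° = -0.42562, so δ = -25.190°.
At local noon the hour angle is zero, so the zenith angle equals |φ − δ| = |+15.3° − (-25.190°)| = 40.490°.
Elevation = 90° − 40.490° = 49.5°.

49.5°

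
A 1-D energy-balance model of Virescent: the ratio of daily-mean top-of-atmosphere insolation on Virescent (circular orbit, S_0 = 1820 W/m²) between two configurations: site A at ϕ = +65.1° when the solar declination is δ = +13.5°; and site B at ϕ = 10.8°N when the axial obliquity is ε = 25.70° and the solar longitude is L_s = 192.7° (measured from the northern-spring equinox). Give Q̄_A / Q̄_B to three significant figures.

— Configuration A (ϕ=+65.1°):
cos h₀ = −tan(+65.1°) tan(+13.500°) = -0.5172, h₀ = 2.1144 rad.
Bracket: h₀ sin ϕ sin δ + cos ϕ cos δ sin h₀ = 2.1144×0.90704×0.23345 + 0.42104×0.97237×0.85586 = 0.447721 + 0.350395 = 0.798116.
Q̄ = (S_0/π) × [bracket] = (1820/π) × 0.798116 = 462.37 W/m².
— Configuration B (ϕ=+10.8°):
Solar declination: sin δ = sin ε · sin L_s = sin 25.70° × sin 192.7° = -0.09534, so δ = -5.471°.
cos h₀ = −tan(+10.8°) tan(-5.471°) = 0.0183, h₀ = 1.5525 rad.
Bracket: h₀ sin ϕ sin δ + cos ϕ cos δ sin h₀ = 1.5525×0.18738×-0.09534 + 0.98229×0.99544×0.99983 = -0.027735 + 0.977645 = 0.949910.
Q̄ = (S_0/π) × [bracket] = (1820/π) × 0.949910 = 550.31 W/m².
Ratio Q̄_A / Q̄_B = 462.37 / 550.31 = 0.8402.

Q̄_A / Q̄_B ≈ 0.840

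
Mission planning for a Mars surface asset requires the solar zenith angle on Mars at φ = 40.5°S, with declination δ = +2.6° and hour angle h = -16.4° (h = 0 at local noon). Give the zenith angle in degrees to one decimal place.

cos θ_z = sin φ sin δ + cos φ cos δ cos h = -0.029461 + 0.728717 = 0.699256.
θ_z = arccos(0.699256) = 45.6°.

θ_z = 45.6°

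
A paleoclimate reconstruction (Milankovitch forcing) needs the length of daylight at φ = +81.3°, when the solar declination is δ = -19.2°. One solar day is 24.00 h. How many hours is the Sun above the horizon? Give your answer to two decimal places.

cos H₀ = −tan φ · tan δ = 2.2757 ≥ 1, so the Sun never rises (polar night) and H₀ = 0.
Daylight = 2H₀/(2π) × 24.00 h = (0.0000/π) × 24.00 = 0.00 h.

0.00 h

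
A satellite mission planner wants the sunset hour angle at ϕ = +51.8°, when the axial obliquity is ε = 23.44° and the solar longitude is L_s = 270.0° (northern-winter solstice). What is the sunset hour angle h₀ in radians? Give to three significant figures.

h₀ = 0.987 rad

Solar declination: sin δ = sin ε · sin L_s = sin 23.44° × sin 270.0° = -0.39779, so δ = -23.440°.
cos h₀ = −tan ϕ · tan δ = −tan(+51.8°) × tan(-23.440°) = 0.5510, so h₀ = 0.9873 rad = 56.57°.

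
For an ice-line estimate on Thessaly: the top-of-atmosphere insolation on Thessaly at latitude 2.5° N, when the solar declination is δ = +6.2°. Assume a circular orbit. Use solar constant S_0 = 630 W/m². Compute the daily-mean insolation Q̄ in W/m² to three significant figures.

cos h₀ = −tan(+2.5°) tan(+6.200°) = -0.0047, h₀ = 1.5755 rad.
Bracket: h₀ sin ϕ sin δ + cos ϕ cos δ sin h₀ = 1.5755×0.04362×0.10800 + 0.99905×0.99415×0.99999 = 0.007422 + 0.993196 = 1.000618.
Q̄ = (S_0/π) × [bracket] = (630/π) × 1.000618 = 200.7 W/m².

Q̄ ≈ 201 W/m²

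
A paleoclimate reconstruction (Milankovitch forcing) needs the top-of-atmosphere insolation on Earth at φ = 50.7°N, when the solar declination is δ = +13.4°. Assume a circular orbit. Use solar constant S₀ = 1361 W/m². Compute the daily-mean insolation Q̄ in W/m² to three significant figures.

Q̄ ≈ 400 W/m²

cos H₀ = −tan(+50.7°) tan(+13.400°) = -0.2911, H₀ = 1.8661 rad.
Bracket: H₀ sin φ sin δ + cos φ cos δ sin H₀ = 1.8661×0.77384×0.23175 + 0.63338×0.97278×0.95670 = 0.334662 + 0.589461 = 0.924123.
Q̄ = (S₀/π) × [bracket] = (1361/π) × 0.924123 = 400.3 W/m².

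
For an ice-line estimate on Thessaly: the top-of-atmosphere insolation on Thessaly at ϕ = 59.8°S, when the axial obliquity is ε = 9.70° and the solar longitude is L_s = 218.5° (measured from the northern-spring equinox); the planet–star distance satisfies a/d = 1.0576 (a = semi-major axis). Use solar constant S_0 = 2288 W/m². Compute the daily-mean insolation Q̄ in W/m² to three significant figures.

Q̄ ≈ 530 W/m²

Solar declination: sin δ = sin ε · sin L_s = sin 9.70° × sin 218.5° = -0.10489, so δ = -6.021°.
cos h₀ = −tan(-59.8°) tan(-6.021°) = -0.1812, h₀ = 1.7530 rad.
Bracket: h₀ sin ϕ sin δ + cos ϕ cos δ sin h₀ = 1.7530×-0.86427×-0.10489 + 0.50302×0.99448×0.98344 = 0.158915 + 0.491959 = 0.650874.
Inverse-square distance factor (a/d)² = 1.0576² = 1.118518.
Q̄ = (S_0/π) × 1.118518 × [bracket] = (2288/π) × 1.118518 × 0.650874 = 530.2 W/m².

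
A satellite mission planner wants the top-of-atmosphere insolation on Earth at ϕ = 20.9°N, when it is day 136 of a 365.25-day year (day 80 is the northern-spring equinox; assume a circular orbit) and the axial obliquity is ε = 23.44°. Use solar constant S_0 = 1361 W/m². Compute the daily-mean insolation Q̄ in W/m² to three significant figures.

Q̄ ≈ 465 W/m²

Solar longitude: L_s = 360° × (136 − 80)/365.25 = 55.195°.
sin δ = sin 23.44° × sin 55.195° = 0.32662, so δ = +19.064°.
cos h₀ = −tan(+20.9°) tan(+19.064°) = -0.1320, h₀ = 1.7031 rad.
Bracket: h₀ sin ϕ sin δ + cos ϕ cos δ sin h₀ = 1.7031×0.35674×0.32662 + 0.93420×0.94515×0.99125 = 0.198443 + 0.875233 = 1.073676.
Q̄ = (S_0/π) × [bracket] = (1361/π) × 1.073676 = 465.1 W/m².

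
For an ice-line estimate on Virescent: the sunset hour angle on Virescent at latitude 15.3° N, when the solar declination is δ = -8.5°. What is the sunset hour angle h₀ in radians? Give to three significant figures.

cos h₀ = −tan ϕ · tan δ = −tan(+15.3°) × tan(-8.500°) = 0.0409, so h₀ = 1.5299 rad = 87.66°.

h₀ = 1.53 rad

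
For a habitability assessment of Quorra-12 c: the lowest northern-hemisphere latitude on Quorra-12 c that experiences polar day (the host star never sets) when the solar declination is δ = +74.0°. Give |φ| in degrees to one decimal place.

Polar day requires cos H₀ = −tan φ tan δ ≤ −1, i.e. tan φ tan δ ≥ 1.
The boundary is |tan φ| · |tan δ| = 1, so |φ| = 90° − |δ| = 90° − 74.0° = 16.0° in the northern hemisphere.

|φ| = 16.0°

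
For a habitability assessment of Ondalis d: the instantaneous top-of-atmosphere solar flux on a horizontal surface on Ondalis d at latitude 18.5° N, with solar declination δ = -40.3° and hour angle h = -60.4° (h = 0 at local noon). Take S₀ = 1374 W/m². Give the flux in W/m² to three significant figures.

cos θ_z = sin φ sin δ + cos φ cos δ cos h = -0.205229 + 0.357247 = 0.152018.
Flux = S₀ · cos θ_z = 1374 × 0.152018 = 208.9 W/m².

209 W/m²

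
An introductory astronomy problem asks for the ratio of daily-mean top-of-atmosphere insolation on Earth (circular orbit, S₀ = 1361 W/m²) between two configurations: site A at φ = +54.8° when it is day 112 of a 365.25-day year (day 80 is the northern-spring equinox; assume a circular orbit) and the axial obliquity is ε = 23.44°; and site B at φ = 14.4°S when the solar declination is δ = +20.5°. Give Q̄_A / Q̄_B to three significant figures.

— Configuration A (φ=+54.8°):
Solar longitude: λ_s = 360° × (112 − 80)/365.25 = 31.540°.
sin δ = sin 23.44° × sin 31.540° = 0.20808, so δ = +12.010°.
cos H₀ = −tan(+54.8°) tan(+12.010°) = -0.3016, H₀ = 1.8771 rad.
Bracket: H₀ sin φ sin δ + cos φ cos δ sin H₀ = 1.8771×0.81714×0.20808 + 0.57643×0.97811×0.95344 = 0.319164 + 0.537561 = 0.856725.
Q̄ = (S₀/π) × [bracket] = (1361/π) × 0.856725 = 371.15 W/m².
— Configuration B (φ=-14.4°):
cos H₀ = −tan(-14.4°) tan(+20.500°) = 0.0960, H₀ = 1.4747 rad.
Bracket: H₀ sin φ sin δ + cos φ cos δ sin H₀ = 1.4747×-0.24869×0.35021 + 0.96858×0.93667×0.99538 = -0.128437 + 0.903048 = 0.774611.
Q̄ = (S₀/π) × [bracket] = (1361/π) × 0.774611 = 335.58 W/m².
Ratio Q̄_A / Q̄_B = 371.15 / 335.58 = 1.106.

Q̄_A / Q̄_B ≈ 1.11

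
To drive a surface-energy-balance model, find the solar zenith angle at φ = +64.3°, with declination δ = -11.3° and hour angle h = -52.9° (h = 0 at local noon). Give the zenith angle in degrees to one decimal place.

θ_z = 85.4°

cos θ_z = sin φ sin δ + cos φ cos δ cos h = -0.176563 + 0.256516 = 0.079953.
θ_z = arccos(0.079953) = 85.4°.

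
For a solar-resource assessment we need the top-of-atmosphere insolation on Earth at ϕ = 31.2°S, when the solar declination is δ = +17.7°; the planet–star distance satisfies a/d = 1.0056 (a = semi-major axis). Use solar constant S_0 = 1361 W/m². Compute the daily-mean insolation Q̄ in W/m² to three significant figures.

Q̄ ≈ 255 W/m²

cos h₀ = −tan(-31.2°) tan(+17.700°) = 0.1933, h₀ = 1.3763 rad.
Bracket: h₀ sin ϕ sin δ + cos ϕ cos δ sin h₀ = 1.3763×-0.51803×0.30403 + 0.85536×0.95266×0.98114 = -0.216763 + 0.799499 = 0.582736.
Inverse-square distance factor (a/d)² = 1.0056² = 1.011231.
Q̄ = (S_0/π) × 1.011231 × [bracket] = (1361/π) × 1.011231 × 0.582736 = 255.3 W/m².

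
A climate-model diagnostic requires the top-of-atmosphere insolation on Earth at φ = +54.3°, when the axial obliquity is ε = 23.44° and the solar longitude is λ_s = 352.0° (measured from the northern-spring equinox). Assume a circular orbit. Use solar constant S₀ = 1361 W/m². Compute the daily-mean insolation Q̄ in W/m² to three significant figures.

Solar declination: sin δ = sin ε · sin λ_s = sin 23.44° × sin 352.0° = -0.05536, so δ = -3.174°.
cos H₀ = −tan(+54.3°) tan(-3.174°) = 0.0772, H₀ = 1.4936 rad.
Bracket: H₀ sin φ sin δ + cos φ cos δ sin H₀ = 1.4936×0.81208×-0.05536 + 0.58354×0.99847×0.99702 = -0.067147 + 0.580911 = 0.513764.
Q̄ = (S₀/π) × [bracket] = (1361/π) × 0.513764 = 222.6 W/m².

Q̄ ≈ 223 W/m²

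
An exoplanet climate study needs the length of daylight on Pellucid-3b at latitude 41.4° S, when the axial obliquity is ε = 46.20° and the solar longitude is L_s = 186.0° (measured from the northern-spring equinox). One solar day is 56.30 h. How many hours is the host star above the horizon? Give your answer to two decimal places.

29.35 h

Solar declination: sin δ = sin ε · sin L_s = sin 46.20° × sin 186.0° = -0.07544, so δ = -4.327°.
cos h₀ = −tan ϕ · tan δ = −tan(-41.4°) × tan(-4.327°) = -0.0667, so h₀ = 1.6375 rad = 93.82°.
Daylight = 2h₀/(2π) × 56.30 h = (1.6375/π) × 56.30 = 29.35 h.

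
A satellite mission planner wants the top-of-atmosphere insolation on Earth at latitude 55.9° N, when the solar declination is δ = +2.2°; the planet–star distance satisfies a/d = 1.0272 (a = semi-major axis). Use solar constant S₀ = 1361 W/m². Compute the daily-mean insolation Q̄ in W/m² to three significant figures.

Q̄ ≈ 279 W/m²

cos H₀ = −tan(+55.9°) tan(+2.200°) = -0.0567, H₀ = 1.6276 rad.
Bracket: H₀ sin φ sin δ + cos φ cos δ sin H₀ = 1.6276×0.82806×0.03839 + 0.56064×0.99926×0.99839 = 0.051740 + 0.559323 = 0.611063.
Inverse-square distance factor (a/d)² = 1.0272² = 1.055140.
Q̄ = (S₀/π) × 1.055140 × [bracket] = (1361/π) × 1.055140 × 0.611063 = 279.3 W/m².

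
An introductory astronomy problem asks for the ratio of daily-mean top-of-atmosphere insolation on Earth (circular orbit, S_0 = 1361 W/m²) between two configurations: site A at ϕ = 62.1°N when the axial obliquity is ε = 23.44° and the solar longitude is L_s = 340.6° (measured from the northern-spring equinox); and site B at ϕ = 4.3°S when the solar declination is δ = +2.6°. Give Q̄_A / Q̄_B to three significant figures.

Q̄_A / Q̄_B ≈ 0.298

— Configuration A (ϕ=+62.1°):
Solar declination: sin δ = sin ε · sin L_s = sin 23.44° × sin 340.6° = -0.13213, so δ = -7.593°.
cos h₀ = −tan(+62.1°) tan(-7.593°) = 0.2518, h₀ = 1.3163 rad.
Bracket: h₀ sin ϕ sin δ + cos ϕ cos δ sin h₀ = 1.3163×0.88377×-0.13213 + 0.46793×0.99123×0.96779 = -0.153708 + 0.448886 = 0.295178.
Q̄ = (S_0/π) × [bracket] = (1361/π) × 0.295178 = 127.88 W/m².
— Configuration B (ϕ=-4.3°):
cos h₀ = −tan(-4.3°) tan(+2.600°) = 0.0034, h₀ = 1.5674 rad.
Bracket: h₀ sin ϕ sin δ + cos ϕ cos δ sin h₀ = 1.5674×-0.07498×0.04536 + 0.99719×0.99897×0.99999 = -0.005331 + 0.996153 = 0.990822.
Q̄ = (S_0/π) × [bracket] = (1361/π) × 0.990822 = 429.24 W/m².
Ratio Q̄_A / Q̄_B = 127.88 / 429.24 = 0.2979.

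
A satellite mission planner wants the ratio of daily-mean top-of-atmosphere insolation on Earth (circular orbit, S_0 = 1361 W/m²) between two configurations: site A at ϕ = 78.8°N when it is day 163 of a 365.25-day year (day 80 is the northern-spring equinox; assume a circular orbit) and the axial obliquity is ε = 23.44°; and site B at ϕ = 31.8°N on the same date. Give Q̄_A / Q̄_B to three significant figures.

Q̄_A / Q̄_B ≈ 1.07

— Configuration A (ϕ=+78.8°):
Solar longitude: L_s = 360° × (163 − 80)/365.25 = 81.807°.
sin δ = sin 23.44° × sin 81.807° = 0.39373, so δ = +23.187°.
cos h₀ = −tan(+78.8°) tan(+23.187°) = -2.1632 ≤ −1 ⇒ polar day, h₀ = π.
Bracket: h₀ sin ϕ sin δ + cos ϕ cos δ sin h₀ = 3.1416×0.98096×0.39373 + 0.19423×0.91923×0.00000 = 1.213391 + 0.000000 = 1.213391.
Q̄ = (S_0/π) × [bracket] = (1361/π) × 1.213391 = 525.66 W/m².
— Configuration B (ϕ=+31.8°):
cos h₀ = −tan(+31.8°) tan(+23.187°) = -0.2656, h₀ = 1.8396 rad.
Bracket: h₀ sin ϕ sin δ + cos ϕ cos δ sin h₀ = 1.8396×0.52696×0.39373 + 0.84989×0.91923×0.96409 = 0.381680 + 0.753190 = 1.134870.
Q̄ = (S_0/π) × [bracket] = (1361/π) × 1.134870 = 491.65 W/m².
Ratio Q̄_A / Q̄_B = 525.66 / 491.65 = 1.069.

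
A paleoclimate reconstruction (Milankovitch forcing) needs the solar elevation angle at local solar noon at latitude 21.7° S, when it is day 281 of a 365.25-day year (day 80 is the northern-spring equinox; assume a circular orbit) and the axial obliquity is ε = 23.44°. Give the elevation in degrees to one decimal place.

Solar longitude: λ_s = 360° × (281 − 80)/365.25 = 198.111°.
sin δ = sin 23.44° × sin 198.111° = -0.12366, so δ = -7.103°.
At local noon the hour angle is zero, so the zenith angle equals |φ − δ| = |-21.7° − (-7.103°)| = 14.597°.
Elevation = 90° − 14.597° = 75.4°.

75.4°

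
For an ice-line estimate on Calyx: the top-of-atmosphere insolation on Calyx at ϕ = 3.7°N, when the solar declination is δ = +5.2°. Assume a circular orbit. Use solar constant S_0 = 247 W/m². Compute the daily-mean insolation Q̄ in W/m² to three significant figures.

Q̄ ≈ 78.9 W/m²

cos h₀ = −tan(+3.7°) tan(+5.200°) = -0.0059, h₀ = 1.5767 rad.
Bracket: h₀ sin ϕ sin δ + cos ϕ cos δ sin h₀ = 1.5767×0.06453×0.09063 + 0.99792×0.99588×0.99998 = 0.009221 + 0.993789 = 1.003010.
Q̄ = (S_0/π) × [bracket] = (247/π) × 1.003010 = 78.86 W/m².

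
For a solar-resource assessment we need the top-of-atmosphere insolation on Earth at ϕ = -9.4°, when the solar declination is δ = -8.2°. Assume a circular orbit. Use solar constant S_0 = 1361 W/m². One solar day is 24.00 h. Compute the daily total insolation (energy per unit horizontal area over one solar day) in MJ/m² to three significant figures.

37.9 MJ/m²

cos h₀ = −tan(-9.4°) tan(-8.200°) = -0.0239, h₀ = 1.5947 rad.
Bracket: h₀ sin ϕ sin δ + cos ϕ cos δ sin h₀ = 1.5947×-0.16333×-0.14263 + 0.98657×0.98978×0.99972 = 0.037150 + 0.976214 = 1.013364.
Q̄ = (S_0/π) × [bracket] = (1361/π) × 1.013364 = 439.01 W/m².
Daily total = Q̄ × 24.00 h × 3600 s/h = 439.01 × 24.00 × 3600 / 10⁶ = 37.93 MJ/m².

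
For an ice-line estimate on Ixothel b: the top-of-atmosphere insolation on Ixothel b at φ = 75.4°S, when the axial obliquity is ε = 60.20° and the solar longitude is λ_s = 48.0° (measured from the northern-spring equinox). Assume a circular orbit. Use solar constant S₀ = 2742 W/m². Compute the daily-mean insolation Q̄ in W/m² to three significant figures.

Solar declination: sin δ = sin ε · sin λ_s = sin 60.20° × sin 48.0° = 0.64488, so δ = +40.156°.
cos H₀ = −tan(-75.4°) tan(+40.156°) = 3.2392 ≥ 1 ⇒ polar night, H₀ = 0 and Q̄ = 0.

Q̄ ≈ 0.00 W/m²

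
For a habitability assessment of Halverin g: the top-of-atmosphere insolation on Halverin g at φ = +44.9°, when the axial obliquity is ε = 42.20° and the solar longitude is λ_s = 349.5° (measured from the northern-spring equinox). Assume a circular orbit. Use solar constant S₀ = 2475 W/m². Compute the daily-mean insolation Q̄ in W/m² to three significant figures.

Q̄ ≈ 451 W/m²

Solar declination: sin δ = sin ε · sin λ_s = sin 42.20° × sin 349.5° = -0.12241, so δ = -7.031°.
cos H₀ = −tan(+44.9°) tan(-7.031°) = 0.1229, H₀ = 1.4476 rad.
Bracket: H₀ sin φ sin δ + cos φ cos δ sin H₀ = 1.4476×0.70587×-0.12241 + 0.70834×0.99248×0.99242 = -0.125081 + 0.697684 = 0.572603.
Q̄ = (S₀/π) × [bracket] = (2475/π) × 0.572603 = 451.1 W/m².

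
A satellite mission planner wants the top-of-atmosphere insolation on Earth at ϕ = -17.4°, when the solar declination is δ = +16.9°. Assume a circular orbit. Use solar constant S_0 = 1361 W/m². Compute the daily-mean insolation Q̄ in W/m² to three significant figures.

cos h₀ = −tan(-17.4°) tan(+16.900°) = 0.0952, h₀ = 1.4754 rad.
Bracket: h₀ sin ϕ sin δ + cos ϕ cos δ sin h₀ = 1.4754×-0.29904×0.29070 + 0.95424×0.95681×0.99546 = -0.128258 + 0.908881 = 0.780623.
Q̄ = (S_0/π) × [bracket] = (1361/π) × 0.780623 = 338.2 W/m².

Q̄ ≈ 338 W/m²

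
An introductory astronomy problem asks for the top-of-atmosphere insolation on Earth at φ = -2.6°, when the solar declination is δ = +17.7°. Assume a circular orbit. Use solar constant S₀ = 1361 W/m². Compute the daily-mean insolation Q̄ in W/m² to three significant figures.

cos H₀ = −tan(-2.6°) tan(+17.700°) = 0.0145, H₀ = 1.5563 rad.
Bracket: H₀ sin φ sin δ + cos φ cos δ sin H₀ = 1.5563×-0.04536×0.30403 + 0.99897×0.95266×0.99989 = -0.021463 + 0.951574 = 0.930111.
Q̄ = (S₀/π) × [bracket] = (1361/π) × 0.930111 = 402.9 W/m².

Q̄ ≈ 403 W/m²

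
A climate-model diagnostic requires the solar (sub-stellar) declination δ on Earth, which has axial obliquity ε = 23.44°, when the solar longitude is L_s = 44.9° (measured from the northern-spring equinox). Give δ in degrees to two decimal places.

sin δ = sin ε · sin L_s = sin 23.44° × sin 44.9° = 0.280788.
δ = arcsin(0.280788) = +16.31°.

δ = +16.31°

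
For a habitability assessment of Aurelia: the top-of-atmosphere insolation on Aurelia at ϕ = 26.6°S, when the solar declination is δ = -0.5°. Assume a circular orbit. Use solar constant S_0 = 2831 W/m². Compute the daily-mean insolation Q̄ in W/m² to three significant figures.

Q̄ ≈ 811 W/m²

cos h₀ = −tan(-26.6°) tan(-0.500°) = -0.0044, h₀ = 1.5752 rad.
Bracket: h₀ sin ϕ sin δ + cos ϕ cos δ sin h₀ = 1.5752×-0.44776×-0.00873 + 0.89415×0.99996×0.99999 = 0.006157 + 0.894105 = 0.900262.
Q̄ = (S_0/π) × [bracket] = (2831/π) × 0.900262 = 811.3 W/m².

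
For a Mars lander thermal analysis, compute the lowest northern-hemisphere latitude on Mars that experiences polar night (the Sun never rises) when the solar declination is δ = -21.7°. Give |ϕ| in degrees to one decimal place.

|ϕ| = 68.3°

Polar night requires cos h₀ = −tan ϕ tan δ ≥ 1, i.e. tan ϕ tan δ ≤ −1.
The boundary is |tan ϕ| · |tan δ| = 1, so |ϕ| = 90° − |δ| = 90° − 21.7° = 68.3° in the northern hemisphere.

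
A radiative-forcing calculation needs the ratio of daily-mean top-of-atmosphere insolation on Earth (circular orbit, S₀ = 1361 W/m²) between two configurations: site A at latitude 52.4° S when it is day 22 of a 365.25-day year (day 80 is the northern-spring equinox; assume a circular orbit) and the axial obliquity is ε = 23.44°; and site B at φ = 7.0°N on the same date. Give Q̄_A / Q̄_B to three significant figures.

Q̄_A / Q̄_B ≈ 1.21

— Configuration A (φ=-52.4°):
Solar longitude: λ_s = 360° × (22 − 80)/365.25 = -57.166°, i.e. -57.166° + 360° = 302.834°.
sin δ = sin 23.44° × sin 302.834° = -0.33424, so δ = -19.526°.
cos H₀ = −tan(-52.4°) tan(-19.526°) = -0.4605, H₀ = 2.0494 rad.
Bracket: H₀ sin φ sin δ + cos φ cos δ sin H₀ = 2.0494×-0.79229×-0.33424 + 0.61015×0.94249×0.88766 = 0.542712 + 0.510458 = 1.053170.
Q̄ = (S₀/π) × [bracket] = (1361/π) × 1.053170 = 456.25 W/m².
— Configuration B (φ=+7.0°):
cos H₀ = −tan(+7.0°) tan(-19.526°) = 0.0435, H₀ = 1.5272 rad.
Bracket: H₀ sin φ sin δ + cos φ cos δ sin H₀ = 1.5272×0.12187×-0.33424 + 0.99255×0.94249×0.99905 = -0.062209 + 0.934580 = 0.872371.
Q̄ = (S₀/π) × [bracket] = (1361/π) × 0.872371 = 377.93 W/m².
Ratio Q̄_A / Q̄_B = 456.25 / 377.93 = 1.207.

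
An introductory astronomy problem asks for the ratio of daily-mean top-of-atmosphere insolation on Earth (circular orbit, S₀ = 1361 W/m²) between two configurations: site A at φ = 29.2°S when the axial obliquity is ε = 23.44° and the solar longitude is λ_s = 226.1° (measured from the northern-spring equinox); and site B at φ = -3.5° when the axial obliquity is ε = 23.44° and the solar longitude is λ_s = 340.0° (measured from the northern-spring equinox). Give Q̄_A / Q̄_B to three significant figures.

— Configuration A (φ=-29.2°):
Solar declination: sin δ = sin ε · sin λ_s = sin 23.44° × sin 226.1° = -0.28663, so δ = -16.656°.
cos H₀ = −tan(-29.2°) tan(-16.656°) = -0.1672, H₀ = 1.7388 rad.
Bracket: H₀ sin φ sin δ + cos φ cos δ sin H₀ = 1.7388×-0.48786×-0.28663 + 0.87292×0.95804×0.98592 = 0.243146 + 0.824517 = 1.067663.
Q̄ = (S₀/π) × [bracket] = (1361/π) × 1.067663 = 462.53 W/m².
— Configuration B (φ=-3.5°):
Solar declination: sin δ = sin ε · sin λ_s = sin 23.44° × sin 340.0° = -0.13605, so δ = -7.819°.
cos H₀ = −tan(-3.5°) tan(-7.819°) = -0.0084, H₀ = 1.5792 rad.
Bracket: H₀ sin φ sin δ + cos φ cos δ sin H₀ = 1.5792×-0.06105×-0.13605 + 0.99813×0.99070×0.99996 = 0.013117 + 0.988808 = 1.001925.
Q̄ = (S₀/π) × [bracket] = (1361/π) × 1.001925 = 434.05 W/m².
Ratio Q̄_A / Q̄_B = 462.53 / 434.05 = 1.066.

Q̄_A / Q̄_B ≈ 1.07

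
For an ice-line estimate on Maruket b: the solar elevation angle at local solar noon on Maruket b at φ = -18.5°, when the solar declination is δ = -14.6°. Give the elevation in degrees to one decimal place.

At local noon the hour angle is zero, so the zenith angle equals |φ − δ| = |-18.5° − (-14.600°)| = 3.900°.
Elevation = 90° − 3.900° = 86.1°.

86.1°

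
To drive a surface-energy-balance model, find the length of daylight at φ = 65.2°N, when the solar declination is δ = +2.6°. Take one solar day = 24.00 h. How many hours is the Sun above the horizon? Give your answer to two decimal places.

cos H₀ = −tan φ · tan δ = −tan(+65.2°) × tan(+2.600°) = -0.0983, so H₀ = 1.6692 rad = 95.64°.
Daylight = 2H₀/(2π) × 24.00 h = (1.6692/π) × 24.00 = 12.75 h.

12.75 h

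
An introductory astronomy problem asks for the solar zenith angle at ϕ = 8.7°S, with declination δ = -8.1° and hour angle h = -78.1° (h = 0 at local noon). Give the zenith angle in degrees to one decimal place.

θ_z = 77.1°

cos θ_z = sin ϕ sin δ + cos ϕ cos δ cos h = 0.021313 + 0.201798 = 0.223111.
θ_z = arccos(0.223111) = 77.1°.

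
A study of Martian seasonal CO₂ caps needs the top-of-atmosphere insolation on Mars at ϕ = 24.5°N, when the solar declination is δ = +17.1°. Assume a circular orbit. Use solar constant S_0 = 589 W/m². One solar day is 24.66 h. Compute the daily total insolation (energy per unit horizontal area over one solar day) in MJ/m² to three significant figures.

cos h₀ = −tan(+24.5°) tan(+17.100°) = -0.1402, h₀ = 1.7115 rad.
Bracket: h₀ sin ϕ sin δ + cos ϕ cos δ sin h₀ = 1.7115×0.41469×0.29404 + 0.90996×0.95579×0.99012 = 0.208693 + 0.861138 = 1.069831.
Q̄ = (S_0/π) × [bracket] = (589/π) × 1.069831 = 200.58 W/m².
Daily total = Q̄ × 24.66 h × 3600 s/h = 200.58 × 24.66 × 3600 / 10⁶ = 17.81 MJ/m².

17.8 MJ/m²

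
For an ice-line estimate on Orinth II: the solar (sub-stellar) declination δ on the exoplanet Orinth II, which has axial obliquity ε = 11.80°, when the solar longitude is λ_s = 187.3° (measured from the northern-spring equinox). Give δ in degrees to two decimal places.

δ = -1.49°

sin δ = sin ε · sin λ_s = sin 11.80° × sin 187.3° = -0.025984.
δ = arcsin(-0.025984) = -1.49°.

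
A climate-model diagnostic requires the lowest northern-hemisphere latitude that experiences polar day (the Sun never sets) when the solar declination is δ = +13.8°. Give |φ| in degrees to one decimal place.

Polar day requires cos H₀ = −tan φ tan δ ≤ −1, i.e. tan φ tan δ ≥ 1.
The boundary is |tan φ| · |tan δ| = 1, so |φ| = 90° − |δ| = 90° − 13.8° = 76.2° in the northern hemisphere.

|φ| = 76.2°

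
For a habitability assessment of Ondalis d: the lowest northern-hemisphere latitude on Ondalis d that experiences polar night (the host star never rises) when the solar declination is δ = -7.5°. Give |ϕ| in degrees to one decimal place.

|ϕ| = 82.5°

Polar night requires cos h₀ = −tan ϕ tan δ ≥ 1, i.e. tan ϕ tan δ ≤ −1.
The boundary is |tan ϕ| · |tan δ| = 1, so |ϕ| = 90° − |δ| = 90° − 7.5° = 82.5° in the northern hemisphere.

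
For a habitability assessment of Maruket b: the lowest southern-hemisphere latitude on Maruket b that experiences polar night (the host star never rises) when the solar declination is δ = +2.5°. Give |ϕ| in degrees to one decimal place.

|ϕ| = 87.5°

Polar night requires cos h₀ = −tan ϕ tan δ ≥ 1, i.e. tan ϕ tan δ ≤ −1.
The boundary is |tan ϕ| · |tan δ| = 1, so |ϕ| = 90° − |δ| = 90° − 2.5° = 87.5° in the southern hemisphere.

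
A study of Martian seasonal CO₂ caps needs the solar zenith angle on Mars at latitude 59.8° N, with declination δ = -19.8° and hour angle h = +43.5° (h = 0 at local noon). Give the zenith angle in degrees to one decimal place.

cos θ_z = sin φ sin δ + cos φ cos δ cos h = -0.292763 + 0.343306 = 0.050543.
θ_z = arccos(0.050543) = 87.1°.

θ_z = 87.1°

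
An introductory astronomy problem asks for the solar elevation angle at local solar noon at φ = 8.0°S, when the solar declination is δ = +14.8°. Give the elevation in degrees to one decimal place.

67.2°

At local noon the hour angle is zero, so the zenith angle equals |φ − δ| = |-8.0° − (+14.800°)| = 22.800°.
Elevation = 90° − 22.800° = 67.2°.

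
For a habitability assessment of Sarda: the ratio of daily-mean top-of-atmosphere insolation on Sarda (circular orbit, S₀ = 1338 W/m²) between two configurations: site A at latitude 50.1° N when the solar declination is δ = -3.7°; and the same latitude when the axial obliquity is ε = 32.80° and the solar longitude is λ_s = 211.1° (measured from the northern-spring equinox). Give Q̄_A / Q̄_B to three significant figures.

— Configuration A (φ=+50.1°):
cos H₀ = −tan(+50.1°) tan(-3.700°) = 0.0773, H₀ = 1.4934 rad.
Bracket: H₀ sin φ sin δ + cos φ cos δ sin H₀ = 1.4934×0.76717×-0.06453 + 0.64145×0.99792×0.99700 = -0.073931 + 0.638195 = 0.564264.
Q̄ = (S₀/π) × [bracket] = (1338/π) × 0.564264 = 240.32 W/m².
— Configuration B (φ=+50.1°):
Solar declination: sin δ = sin ε · sin λ_s = sin 32.80° × sin 211.1° = -0.27981, so δ = -16.249°.
cos H₀ = −tan(+50.1°) tan(-16.249°) = 0.3486, H₀ = 1.2147 rad.
Bracket: H₀ sin φ sin δ + cos φ cos δ sin H₀ = 1.2147×0.76717×-0.27981 + 0.64145×0.96006×0.93728 = -0.260750 + 0.577206 = 0.316456.
Q̄ = (S₀/π) × [bracket] = (1338/π) × 0.316456 = 134.78 W/m².
Ratio Q̄_A / Q̄_B = 240.32 / 134.78 = 1.783.

Q̄_A / Q̄_B ≈ 1.78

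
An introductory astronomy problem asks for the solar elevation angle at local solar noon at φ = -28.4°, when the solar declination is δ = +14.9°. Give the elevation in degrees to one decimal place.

At local noon the hour angle is zero, so the zenith angle equals |φ − δ| = |-28.4° − (+14.900°)| = 43.300°.
Elevation = 90° − 43.300° = 46.7°.

46.7°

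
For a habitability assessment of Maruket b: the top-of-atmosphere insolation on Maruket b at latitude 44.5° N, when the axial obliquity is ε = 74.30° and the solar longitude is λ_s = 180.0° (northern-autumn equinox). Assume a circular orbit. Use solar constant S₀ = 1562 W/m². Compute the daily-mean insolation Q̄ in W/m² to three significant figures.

Q̄ ≈ 355 W/m²

Solar declination: sin δ = sin ε · sin λ_s = sin 74.30° × sin 180.0° = 0.00000, so δ = +0.000°.
cos H₀ = −tan(+44.5°) tan(+0.000°) = -0.0000, H₀ = 1.5708 rad.
Bracket: H₀ sin φ sin δ + cos φ cos δ sin H₀ = 1.5708×0.70091×0.00000 + 0.71325×1.00000×1.00000 = 0.000000 + 0.713250 = 0.713250.
Q̄ = (S₀/π) × [bracket] = (1562/π) × 0.713250 = 354.6 W/m².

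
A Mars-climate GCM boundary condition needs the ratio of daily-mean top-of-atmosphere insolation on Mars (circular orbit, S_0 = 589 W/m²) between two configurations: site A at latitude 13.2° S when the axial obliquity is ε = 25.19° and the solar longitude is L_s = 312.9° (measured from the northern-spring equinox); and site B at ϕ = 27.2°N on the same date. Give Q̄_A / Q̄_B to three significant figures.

— Configuration A (ϕ=-13.2°):
Solar declination: sin δ = sin ε · sin L_s = sin 25.19° × sin 312.9° = -0.31179, so δ = -18.167°.
cos h₀ = −tan(-13.2°) tan(-18.167°) = -0.0770, h₀ = 1.6478 rad.
Bracket: h₀ sin ϕ sin δ + cos ϕ cos δ sin h₀ = 1.6478×-0.22835×-0.31179 + 0.97358×0.95015×0.99703 = 0.117319 + 0.922300 = 1.039619.
Q̄ = (S_0/π) × [bracket] = (589/π) × 1.039619 = 194.91 W/m².
— Configuration B (ϕ=+27.2°):
cos h₀ = −tan(+27.2°) tan(-18.167°) = 0.1686, h₀ = 1.4013 rad.
Bracket: h₀ sin ϕ sin δ + cos ϕ cos δ sin h₀ = 1.4013×0.45710×-0.31179 + 0.88942×0.95015×0.98568 = -0.199712 + 0.832981 = 0.633269.
Q̄ = (S_0/π) × [bracket] = (589/π) × 0.633269 = 118.73 W/m².
Ratio Q̄_A / Q̄_B = 194.91 / 118.73 = 1.642.

Q̄_A / Q̄_B ≈ 1.64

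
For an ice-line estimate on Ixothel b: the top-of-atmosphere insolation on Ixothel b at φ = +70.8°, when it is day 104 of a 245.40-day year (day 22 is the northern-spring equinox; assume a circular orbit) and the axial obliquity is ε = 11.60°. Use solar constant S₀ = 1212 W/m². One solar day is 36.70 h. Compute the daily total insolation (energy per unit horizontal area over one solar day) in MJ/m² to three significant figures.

Solar longitude: λ_s = 360° × (104 − 22)/245.40 = 120.293°.
sin δ = sin 11.60° × sin 120.293° = 0.17362, so δ = +9.998°.
cos H₀ = −tan(+70.8°) tan(+9.998°) = -0.5063, H₀ = 2.1016 rad.
Bracket: H₀ sin φ sin δ + cos φ cos δ sin H₀ = 2.1016×0.94438×0.17362 + 0.32887×0.98481×0.86238 = 0.344585 + 0.279303 = 0.623888.
Q̄ = (S₀/π) × [bracket] = (1212/π) × 0.623888 = 240.69 W/m².
Daily total = Q̄ × 36.70 h × 3600 s/h = 240.69 × 36.70 × 3600 / 10⁶ = 31.80 MJ/m².

31.8 MJ/m²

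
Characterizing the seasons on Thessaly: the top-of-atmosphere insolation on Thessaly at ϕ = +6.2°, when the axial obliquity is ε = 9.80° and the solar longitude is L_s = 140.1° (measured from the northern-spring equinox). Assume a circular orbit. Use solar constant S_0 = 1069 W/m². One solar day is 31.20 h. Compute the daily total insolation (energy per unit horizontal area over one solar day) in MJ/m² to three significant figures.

Solar declination: sin δ = sin ε · sin L_s = sin 9.80° × sin 140.1° = 0.10918, so δ = +6.268°.
cos h₀ = −tan(+6.2°) tan(+6.268°) = -0.0119, h₀ = 1.5827 rad.
Bracket: h₀ sin ϕ sin δ + cos ϕ cos δ sin h₀ = 1.5827×0.10800×0.10918 + 0.99415×0.99402×0.99993 = 0.018662 + 0.988136 = 1.006798.
Q̄ = (S_0/π) × [bracket] = (1069/π) × 1.006798 = 342.59 W/m².
Daily total = Q̄ × 31.20 h × 3600 s/h = 342.59 × 31.20 × 3600 / 10⁶ = 38.48 MJ/m².

38.5 MJ/m²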